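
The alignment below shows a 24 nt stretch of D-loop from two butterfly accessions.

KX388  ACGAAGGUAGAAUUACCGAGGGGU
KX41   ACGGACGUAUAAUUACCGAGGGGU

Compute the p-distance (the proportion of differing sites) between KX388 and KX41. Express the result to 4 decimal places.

0.1250

The sequences differ at positions 4 (A/G), 6 (G/C), 10 (G/U).
There are 3 differences over 24 sites, so p = 3/24 = 0.1250.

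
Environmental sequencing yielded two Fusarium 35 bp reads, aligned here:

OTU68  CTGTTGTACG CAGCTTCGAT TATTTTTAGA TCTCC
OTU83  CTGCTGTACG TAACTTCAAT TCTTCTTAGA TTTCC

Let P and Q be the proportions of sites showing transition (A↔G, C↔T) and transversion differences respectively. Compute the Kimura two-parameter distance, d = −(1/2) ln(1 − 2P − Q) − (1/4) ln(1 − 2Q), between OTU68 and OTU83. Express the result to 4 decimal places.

0.2469

The sequences differ at positions 4 (T/C, transition), 11 (C/T, transition), 13 (G/A, transition), 18 (G/A, transition), 22 (A/C, transversion), 25 (T/C, transition), 32 (C/T, transition).
Of the 7 differences, 6 transitions and 1 transversion over 35 sites: P = 6/35 = 0.171429, Q = 1/35 = 0.028571.
d = −0.5·ln(0.628571) − 0.25·ln(0.942858) = −0.5·(-0.464306) − 0.25·(-0.058840) = 0.2469.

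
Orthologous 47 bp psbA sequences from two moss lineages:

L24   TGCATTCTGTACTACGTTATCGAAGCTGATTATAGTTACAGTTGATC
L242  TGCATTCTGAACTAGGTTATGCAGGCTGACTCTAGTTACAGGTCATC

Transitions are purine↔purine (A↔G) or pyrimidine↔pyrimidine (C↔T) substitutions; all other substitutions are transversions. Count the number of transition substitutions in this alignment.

2

Mismatches occur at site 10 (T→A, transversion), site 15 (C→G, transversion), site 21 (C→G, transversion), site 22 (G→C, transversion), site 24 (A→G, transition), site 30 (T→C, transition), site 32 (A→C, transversion), site 42 (T→G, transversion), site 44 (G→C, transversion).
Of the 9 differences, 2 transitions and 7 transversions, so the answer is 2.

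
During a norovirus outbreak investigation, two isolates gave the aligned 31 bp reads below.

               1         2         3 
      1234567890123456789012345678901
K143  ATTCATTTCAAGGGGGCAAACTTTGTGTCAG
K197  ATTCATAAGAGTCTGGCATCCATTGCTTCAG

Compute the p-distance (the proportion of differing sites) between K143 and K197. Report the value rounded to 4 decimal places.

0.3871

The sequences differ at positions 7 (T/A), 8 (T/A), 9 (C/G), 11 (A/G), 12 (G/T), 13 (G/C), 14 (G/T), 19 (A/T), 20 (A/C), 22 (T/A), 26 (T/C), 27 (G/T).
There are 12 differences over 31 sites, so p = 12/31 = 0.3871.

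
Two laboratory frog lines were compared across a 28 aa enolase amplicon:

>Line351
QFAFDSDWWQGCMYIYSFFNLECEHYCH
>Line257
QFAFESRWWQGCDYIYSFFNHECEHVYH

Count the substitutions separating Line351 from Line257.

6

Differing sites — 5:D/E; 7:D/R; 13:M/D; 21:L/H; 26:Y/V; 27:C/Y.
That gives 6 mismatches out of 28 aligned sites, so the Hamming distance is 6.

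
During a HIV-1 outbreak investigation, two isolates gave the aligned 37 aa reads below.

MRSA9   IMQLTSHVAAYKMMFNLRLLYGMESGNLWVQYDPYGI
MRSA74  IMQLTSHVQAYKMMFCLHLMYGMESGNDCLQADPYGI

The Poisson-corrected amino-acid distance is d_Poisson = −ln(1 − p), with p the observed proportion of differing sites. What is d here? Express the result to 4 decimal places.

0.2436

Mismatches occur at site 9 (A/Q), site 16 (N/C), site 18 (R/H), site 20 (L/M), site 28 (L/D), site 29 (W/C), site 30 (V/L), site 32 (Y/A).
p = 8/37 = 0.216216.
d = −ln(1 − 0.216216) = −ln(0.783784) = 0.2436.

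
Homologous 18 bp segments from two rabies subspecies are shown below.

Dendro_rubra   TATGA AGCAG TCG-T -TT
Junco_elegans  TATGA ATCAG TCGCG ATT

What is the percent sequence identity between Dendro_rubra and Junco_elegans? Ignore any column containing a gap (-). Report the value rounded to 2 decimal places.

87.50%

Excluding the 2 gap columns leaves 16 comparable sites.
The sequences differ at positions 7 (G/T), 15 (T/G).
14 of the 16 comparable sites match, so the percent identity is 14/16 × 100 = 87.50%.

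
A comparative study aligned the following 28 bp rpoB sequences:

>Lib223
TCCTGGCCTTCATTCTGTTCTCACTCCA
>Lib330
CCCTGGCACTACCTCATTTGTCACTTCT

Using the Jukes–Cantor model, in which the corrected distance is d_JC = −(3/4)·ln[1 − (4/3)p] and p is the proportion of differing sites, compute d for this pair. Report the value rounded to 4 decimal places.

The sequences differ at positions 1 (T/C), 8 (C/A), 9 (T/C), 11 (C/A), 12 (A/C), 13 (T/C), 16 (T/A), 17 (G/T), 20 (C/G), 26 (C/T), 28 (A/T).
p = 11/28 = 0.392857.
d = −0.75 · ln(1 − (4/3)·0.392857) = −0.75 · ln(0.476191) = −0.75 · (-0.741936) = 0.5565.

0.5565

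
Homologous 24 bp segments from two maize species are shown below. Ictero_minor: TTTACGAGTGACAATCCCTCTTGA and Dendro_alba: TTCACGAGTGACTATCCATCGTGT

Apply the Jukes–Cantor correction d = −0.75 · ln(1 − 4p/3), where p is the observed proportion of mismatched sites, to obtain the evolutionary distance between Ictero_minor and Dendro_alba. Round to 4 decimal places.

0.2441

Differing sites — 3:T/C; 13:A/T; 18:C/A; 21:T/G; 24:A/T.
p = 5/24 = 0.208333.
d = −0.75 · ln(1 − (4/3)·0.208333) = −0.75 · ln(0.722223) = −0.75 · (-0.325421) = 0.2441.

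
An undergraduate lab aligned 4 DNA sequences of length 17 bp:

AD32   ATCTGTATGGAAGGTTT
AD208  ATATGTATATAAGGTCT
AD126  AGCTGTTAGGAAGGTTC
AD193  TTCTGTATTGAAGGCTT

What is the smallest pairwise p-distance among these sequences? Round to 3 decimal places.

Pairwise Hamming distances:
  AD32 vs AD208: 4
  AD32 vs AD126: 4
  AD32 vs AD193: 3
  AD208 vs AD126: 8
  AD208 vs AD193: 6
  AD126 vs AD193: 7
The smallest is 3 mismatches, between AD32 and AD193; p = 3/17 = 0.176.

0.176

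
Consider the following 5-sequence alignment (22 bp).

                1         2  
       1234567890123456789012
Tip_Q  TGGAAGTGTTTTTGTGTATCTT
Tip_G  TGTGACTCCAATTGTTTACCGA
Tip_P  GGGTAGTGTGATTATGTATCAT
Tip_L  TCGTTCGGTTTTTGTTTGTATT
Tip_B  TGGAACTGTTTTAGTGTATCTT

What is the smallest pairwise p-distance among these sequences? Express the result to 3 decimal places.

0.091

Pairwise Hamming distances:
  Tip_Q vs Tip_G: 11
  Tip_Q vs Tip_P: 6
  Tip_Q vs Tip_L: 8
  Tip_Q vs Tip_B: 2
  Tip_G vs Tip_P: 12
  Tip_G vs Tip_L: 14
  Tip_G vs Tip_B: 11
  Tip_P vs Tip_L: 12
  Tip_P vs Tip_B: 8
  Tip_L vs Tip_B: 8
The smallest is 2 mismatches, between Tip_Q and Tip_B; p = 2/22 = 0.091.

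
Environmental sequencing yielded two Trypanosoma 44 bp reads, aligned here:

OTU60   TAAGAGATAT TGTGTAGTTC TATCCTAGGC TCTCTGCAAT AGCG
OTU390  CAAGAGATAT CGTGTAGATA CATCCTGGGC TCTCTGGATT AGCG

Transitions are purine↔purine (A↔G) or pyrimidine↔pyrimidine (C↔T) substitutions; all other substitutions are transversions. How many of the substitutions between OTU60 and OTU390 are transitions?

4

The sequences differ at positions 1 (T/C, transition), 11 (T/C, transition), 18 (T/A, transversion), 20 (C/A, transversion), 21 (T/C, transition), 27 (A/G, transition), 37 (C/G, transversion), 39 (A/T, transversion).
Of the 8 differences, 4 transitions and 4 transversions, so the answer is 4.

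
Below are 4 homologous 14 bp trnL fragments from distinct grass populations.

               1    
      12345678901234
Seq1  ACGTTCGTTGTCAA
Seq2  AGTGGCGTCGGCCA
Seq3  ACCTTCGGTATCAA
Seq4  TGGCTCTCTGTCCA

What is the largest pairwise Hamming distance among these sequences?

9

Pairwise Hamming distances:
  Seq1 vs Seq2: 7
  Seq1 vs Seq3: 3
  Seq1 vs Seq4: 6
  Seq2 vs Seq3: 9
  Seq2 vs Seq4: 8
  Seq3 vs Seq4: 8
The largest is 9, between Seq2 and Seq3.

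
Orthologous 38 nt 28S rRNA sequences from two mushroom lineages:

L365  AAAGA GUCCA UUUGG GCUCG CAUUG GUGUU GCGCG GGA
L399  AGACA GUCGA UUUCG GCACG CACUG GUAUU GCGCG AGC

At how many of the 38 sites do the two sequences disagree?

Differing sites — 2:A/G; 4:G/C; 9:C/G; 14:G/C; 18:U/A; 23:U/C; 28:G/A; 36:G/A; 38:A/C.
That gives 9 mismatches out of 38 aligned sites, so the Hamming distance is 9.

9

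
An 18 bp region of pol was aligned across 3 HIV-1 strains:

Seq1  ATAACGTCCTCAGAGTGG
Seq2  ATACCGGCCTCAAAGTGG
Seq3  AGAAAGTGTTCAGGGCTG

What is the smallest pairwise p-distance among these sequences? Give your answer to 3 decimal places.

Pairwise Hamming distances:
  Seq1 vs Seq2: 3
  Seq1 vs Seq3: 7
  Seq2 vs Seq3: 10
The smallest is 3 mismatches, between Seq1 and Seq2; p = 3/18 = 0.167.

0.167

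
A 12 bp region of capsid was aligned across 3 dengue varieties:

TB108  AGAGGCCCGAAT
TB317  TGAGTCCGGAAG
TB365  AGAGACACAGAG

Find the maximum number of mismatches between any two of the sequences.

Pairwise Hamming distances:
  TB108 vs TB317: 4
  TB108 vs TB365: 5
  TB317 vs TB365: 6
The largest is 6, between TB317 and TB365.

6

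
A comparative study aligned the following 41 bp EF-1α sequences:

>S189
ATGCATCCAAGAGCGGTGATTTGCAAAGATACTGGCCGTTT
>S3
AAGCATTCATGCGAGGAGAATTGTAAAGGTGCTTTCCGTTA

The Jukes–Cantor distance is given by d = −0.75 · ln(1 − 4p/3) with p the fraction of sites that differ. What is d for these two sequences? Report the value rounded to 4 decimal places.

Mismatches occur at site 2 (T→A), site 7 (C→T), site 10 (A→T), site 12 (A→C), site 14 (C→A), site 17 (T→A), site 20 (T→A), site 24 (C→T), site 29 (A→G), site 31 (A→G), site 34 (G→T), site 35 (G→T), site 41 (T→A).
p = 13/41 = 0.317073.
d = −0.75 · ln(1 − (4/3)·0.317073) = −0.75 · ln(0.577236) = −0.75 · (-0.549504) = 0.4121.

0.4121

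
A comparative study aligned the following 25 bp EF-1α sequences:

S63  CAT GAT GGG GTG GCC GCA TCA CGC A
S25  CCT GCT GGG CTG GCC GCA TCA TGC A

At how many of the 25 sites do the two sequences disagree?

The sequences differ at positions 2 (A/C), 5 (A/C), 10 (G/C), 22 (C/T).
That gives 4 mismatches out of 25 aligned sites, so the Hamming distance is 4.

4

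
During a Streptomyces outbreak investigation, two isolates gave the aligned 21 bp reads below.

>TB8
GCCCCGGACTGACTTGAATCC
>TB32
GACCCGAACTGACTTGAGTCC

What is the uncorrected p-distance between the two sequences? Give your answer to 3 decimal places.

0.143

Mismatches occur at site 2 (C→A), site 7 (G→A), site 18 (A→G).
There are 3 differences over 21 sites, so p = 3/21 = 0.143.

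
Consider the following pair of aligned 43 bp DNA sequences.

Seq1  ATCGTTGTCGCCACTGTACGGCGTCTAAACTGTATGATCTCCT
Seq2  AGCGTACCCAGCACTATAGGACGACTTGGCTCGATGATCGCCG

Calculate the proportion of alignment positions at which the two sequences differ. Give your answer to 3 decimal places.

0.395

Differing sites — 2:T/G; 6:T/A; 7:G/C; 8:T/C; 10:G/A; 11:C/G; 16:G/A; 19:C/G; 21:G/A; 24:T/A; 27:A/T; 28:A/G; 29:A/G; 32:G/C; 33:T/G; 40:T/G; 43:T/G.
There are 17 differences over 43 sites, so p = 17/43 = 0.395.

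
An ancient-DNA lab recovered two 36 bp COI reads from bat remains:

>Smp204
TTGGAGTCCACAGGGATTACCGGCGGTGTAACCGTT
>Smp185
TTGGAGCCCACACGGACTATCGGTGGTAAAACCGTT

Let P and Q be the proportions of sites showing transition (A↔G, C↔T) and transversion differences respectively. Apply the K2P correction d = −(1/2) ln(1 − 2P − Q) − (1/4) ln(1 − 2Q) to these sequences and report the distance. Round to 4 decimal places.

0.2322

Differing sites — 7:T/C (Ti); 13:G/C (Tv); 17:T/C (Ti); 20:C/T (Ti); 24:C/T (Ti); 28:G/A (Ti); 29:T/A (Tv).
Of the 7 differences, 5 transitions and 2 transversions over 36 sites: P = 5/36 = 0.138889, Q = 2/36 = 0.055556.
d = −0.5·ln(0.666666) − 0.25·ln(0.888888) = −0.5·(-0.405466) − 0.25·(-0.117784) = 0.2322.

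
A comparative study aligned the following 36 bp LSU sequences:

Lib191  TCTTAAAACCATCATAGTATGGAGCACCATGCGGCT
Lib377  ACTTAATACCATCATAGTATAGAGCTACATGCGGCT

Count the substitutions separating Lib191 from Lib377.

5

The sequences differ at positions 1 (T/A), 7 (A/T), 21 (G/A), 26 (A/T), 27 (C/A).
That gives 5 mismatches out of 36 aligned sites, so the Hamming distance is 5.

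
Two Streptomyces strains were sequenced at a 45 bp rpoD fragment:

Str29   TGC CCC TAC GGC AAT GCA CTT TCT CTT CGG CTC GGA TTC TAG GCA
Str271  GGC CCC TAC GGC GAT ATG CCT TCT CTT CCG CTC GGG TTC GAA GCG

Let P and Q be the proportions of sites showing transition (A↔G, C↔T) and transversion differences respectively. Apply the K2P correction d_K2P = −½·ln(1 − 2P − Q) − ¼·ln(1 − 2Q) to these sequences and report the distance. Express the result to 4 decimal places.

0.3101

The sequences differ at positions 1 (T/G, transversion), 13 (A/G, transition), 16 (G/A, transition), 17 (C/T, transition), 18 (A/G, transition), 20 (T/C, transition), 29 (G/C, transversion), 36 (A/G, transition), 40 (T/G, transversion), 42 (G/A, transition), 45 (A/G, transition).
Of the 11 differences, 8 transitions and 3 transversions over 45 sites: P = 8/45 = 0.177778, Q = 3/45 = 0.066667.
d = −0.5·ln(0.577777) − 0.25·ln(0.866666) = −0.5·(-0.548567) − 0.25·(-0.143102) = 0.3101.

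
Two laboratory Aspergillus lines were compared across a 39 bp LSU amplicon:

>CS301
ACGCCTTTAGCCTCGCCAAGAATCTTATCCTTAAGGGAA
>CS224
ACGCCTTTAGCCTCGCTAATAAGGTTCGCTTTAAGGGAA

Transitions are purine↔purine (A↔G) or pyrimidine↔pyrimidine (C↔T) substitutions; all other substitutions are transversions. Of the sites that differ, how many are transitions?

2

Differing sites — 17:C/T (Ti); 20:G/T (Tv); 23:T/G (Tv); 24:C/G (Tv); 27:A/C (Tv); 28:T/G (Tv); 30:C/T (Ti).
Of the 7 differences, 2 transitions and 5 transversions, so the answer is 2.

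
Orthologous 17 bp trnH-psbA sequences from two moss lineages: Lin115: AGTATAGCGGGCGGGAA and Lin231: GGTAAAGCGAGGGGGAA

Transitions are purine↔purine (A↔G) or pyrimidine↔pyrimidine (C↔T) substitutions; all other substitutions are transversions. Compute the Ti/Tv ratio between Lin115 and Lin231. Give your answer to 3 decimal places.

The sequences differ at positions 1 (A/G, transition), 5 (T/A, transversion), 10 (G/A, transition), 12 (C/G, transversion).
Of the 4 differences, 2 transitions and 2 transversions, so Ti/Tv = 2/2 = 1.000.

1.000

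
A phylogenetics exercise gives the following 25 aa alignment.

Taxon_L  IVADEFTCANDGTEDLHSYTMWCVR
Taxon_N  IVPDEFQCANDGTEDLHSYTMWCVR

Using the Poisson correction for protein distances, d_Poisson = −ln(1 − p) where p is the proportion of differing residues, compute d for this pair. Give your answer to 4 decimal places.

0.0834

The sequences differ at positions 3 (A/P), 7 (T/Q).
p = 2/25 = 0.080000.
d = −ln(1 − 0.080000) = −ln(0.920000) = 0.0834.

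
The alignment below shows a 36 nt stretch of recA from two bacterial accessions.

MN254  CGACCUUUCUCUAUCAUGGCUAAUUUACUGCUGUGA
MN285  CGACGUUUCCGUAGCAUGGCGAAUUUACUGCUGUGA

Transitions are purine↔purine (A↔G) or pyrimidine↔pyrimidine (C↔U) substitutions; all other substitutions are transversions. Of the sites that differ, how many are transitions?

Mismatches occur at site 5 (C↔G, transversion), site 10 (U↔C, transition), site 11 (C↔G, transversion), site 14 (U↔G, transversion), site 21 (U↔G, transversion).
Of the 5 differences, 1 transition and 4 transversions, so the answer is 1.

1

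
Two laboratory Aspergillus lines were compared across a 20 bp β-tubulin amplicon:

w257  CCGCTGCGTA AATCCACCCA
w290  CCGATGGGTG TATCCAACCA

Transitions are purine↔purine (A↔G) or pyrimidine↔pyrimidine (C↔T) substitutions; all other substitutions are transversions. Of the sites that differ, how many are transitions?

The sequences differ at positions 4 (C/A, transversion), 7 (C/G, transversion), 10 (A/G, transition), 11 (A/T, transversion), 17 (C/A, transversion).
Of the 5 differences, 1 transition and 4 transversions, so the answer is 1.

1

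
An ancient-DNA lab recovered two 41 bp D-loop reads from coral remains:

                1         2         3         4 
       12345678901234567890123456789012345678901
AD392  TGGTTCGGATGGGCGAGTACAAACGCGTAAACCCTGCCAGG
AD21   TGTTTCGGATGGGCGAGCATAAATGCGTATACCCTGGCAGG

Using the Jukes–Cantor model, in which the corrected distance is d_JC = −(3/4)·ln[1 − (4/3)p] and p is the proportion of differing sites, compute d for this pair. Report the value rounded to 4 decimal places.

Differing sites — 3:G/T; 18:T/C; 20:C/T; 24:C/T; 30:A/T; 37:C/G.
p = 6/41 = 0.146341.
d = −0.75 · ln(1 − (4/3)·0.146341) = −0.75 · ln(0.804879) = −0.75 · (-0.217063) = 0.1628.

0.1628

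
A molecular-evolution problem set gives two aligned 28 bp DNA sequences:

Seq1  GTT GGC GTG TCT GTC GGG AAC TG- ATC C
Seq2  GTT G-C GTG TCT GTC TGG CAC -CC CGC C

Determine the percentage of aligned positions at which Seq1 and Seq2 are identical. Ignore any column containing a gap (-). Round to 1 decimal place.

80.0%

Excluding the 3 gap columns leaves 25 comparable sites.
The sequences differ at positions 16 (G/T), 19 (A/C), 23 (G/C), 25 (A/C), 26 (T/G).
20 of the 25 comparable sites match, so the percent identity is 20/25 × 100 = 80.0%.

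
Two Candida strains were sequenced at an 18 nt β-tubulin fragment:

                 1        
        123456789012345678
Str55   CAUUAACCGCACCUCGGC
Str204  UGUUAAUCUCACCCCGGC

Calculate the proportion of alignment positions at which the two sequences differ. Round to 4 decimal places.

The sequences differ at positions 1 (C/U), 2 (A/G), 7 (C/U), 9 (G/U), 14 (U/C).
There are 5 differences over 18 sites, so p = 5/18 = 0.2778.

0.2778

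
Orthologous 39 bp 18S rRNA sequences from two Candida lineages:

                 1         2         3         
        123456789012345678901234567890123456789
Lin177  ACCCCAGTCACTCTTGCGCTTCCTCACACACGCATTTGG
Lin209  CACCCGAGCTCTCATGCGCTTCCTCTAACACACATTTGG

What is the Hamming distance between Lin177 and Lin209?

The sequences differ at positions 1 (A/C), 2 (C/A), 6 (A/G), 7 (G/A), 8 (T/G), 10 (A/T), 14 (T/A), 26 (A/T), 27 (C/A), 32 (G/A).
That gives 10 mismatches out of 39 aligned sites, so the Hamming distance is 10.

10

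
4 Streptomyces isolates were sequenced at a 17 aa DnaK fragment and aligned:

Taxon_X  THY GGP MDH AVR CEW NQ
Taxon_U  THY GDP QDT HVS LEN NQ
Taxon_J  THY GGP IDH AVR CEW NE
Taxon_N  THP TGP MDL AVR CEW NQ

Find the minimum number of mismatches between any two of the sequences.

Pairwise Hamming distances:
  Taxon_X vs Taxon_U: 7
  Taxon_X vs Taxon_J: 2
  Taxon_X vs Taxon_N: 3
  Taxon_U vs Taxon_J: 8
  Taxon_U vs Taxon_N: 9
  Taxon_J vs Taxon_N: 5
The smallest is 2, between Taxon_X and Taxon_J.

2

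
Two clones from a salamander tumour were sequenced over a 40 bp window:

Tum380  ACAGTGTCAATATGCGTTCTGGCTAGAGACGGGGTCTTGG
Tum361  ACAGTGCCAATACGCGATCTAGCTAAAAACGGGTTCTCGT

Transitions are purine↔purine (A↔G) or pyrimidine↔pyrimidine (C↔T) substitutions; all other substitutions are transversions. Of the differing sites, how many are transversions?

The sequences differ at positions 7 (T/C, transition), 13 (T/C, transition), 17 (T/A, transversion), 21 (G/A, transition), 26 (G/A, transition), 28 (G/A, transition), 34 (G/T, transversion), 38 (T/C, transition), 40 (G/T, transversion).
Of the 9 differences, 6 transitions and 3 transversions, so the answer is 3.

3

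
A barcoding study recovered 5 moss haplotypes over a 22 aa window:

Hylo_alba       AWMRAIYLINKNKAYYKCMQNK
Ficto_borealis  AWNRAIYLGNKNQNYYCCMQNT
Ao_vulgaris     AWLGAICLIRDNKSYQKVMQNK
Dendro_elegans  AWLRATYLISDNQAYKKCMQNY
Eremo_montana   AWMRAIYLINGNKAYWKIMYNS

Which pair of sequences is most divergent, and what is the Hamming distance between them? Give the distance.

12

Pairwise Hamming distances:
  Hylo_alba vs Ficto_borealis: 6
  Hylo_alba vs Ao_vulgaris: 8
  Hylo_alba vs Dendro_elegans: 7
  Hylo_alba vs Eremo_montana: 5
  Ficto_borealis vs Ao_vulgaris: 12
  Ficto_borealis vs Dendro_elegans: 9
  Ficto_borealis vs Eremo_montana: 10
  Ao_vulgaris vs Dendro_elegans: 9
  Ao_vulgaris vs Eremo_montana: 10
  Dendro_elegans vs Eremo_montana: 9
The largest is 12, between Ficto_borealis and Ao_vulgaris.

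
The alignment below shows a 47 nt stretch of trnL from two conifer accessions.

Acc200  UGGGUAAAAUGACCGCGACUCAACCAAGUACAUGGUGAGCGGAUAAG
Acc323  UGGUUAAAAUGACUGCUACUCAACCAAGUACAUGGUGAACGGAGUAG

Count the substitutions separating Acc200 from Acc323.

6

Mismatches occur at site 4 (G/U), site 14 (C/U), site 17 (G/U), site 39 (G/A), site 44 (U/G), site 45 (A/U).
That gives 6 mismatches out of 47 aligned sites, so the Hamming distance is 6.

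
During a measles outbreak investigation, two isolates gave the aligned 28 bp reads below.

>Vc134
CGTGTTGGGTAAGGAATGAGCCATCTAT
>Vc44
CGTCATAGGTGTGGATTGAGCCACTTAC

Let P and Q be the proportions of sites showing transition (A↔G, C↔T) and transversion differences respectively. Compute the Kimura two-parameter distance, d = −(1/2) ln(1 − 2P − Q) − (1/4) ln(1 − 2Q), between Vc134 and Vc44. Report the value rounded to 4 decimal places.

The sequences differ at positions 4 (G/C, transversion), 5 (T/A, transversion), 7 (G/A, transition), 11 (A/G, transition), 12 (A/T, transversion), 16 (A/T, transversion), 24 (T/C, transition), 25 (C/T, transition), 28 (T/C, transition).
Of the 9 differences, 5 transitions and 4 transversions over 28 sites: P = 5/28 = 0.178571, Q = 4/28 = 0.142857.
d = −0.5·ln(0.500001) − 0.25·ln(0.714286) = −0.5·(-0.693145) − 0.25·(-0.336472) = 0.4307.

0.4307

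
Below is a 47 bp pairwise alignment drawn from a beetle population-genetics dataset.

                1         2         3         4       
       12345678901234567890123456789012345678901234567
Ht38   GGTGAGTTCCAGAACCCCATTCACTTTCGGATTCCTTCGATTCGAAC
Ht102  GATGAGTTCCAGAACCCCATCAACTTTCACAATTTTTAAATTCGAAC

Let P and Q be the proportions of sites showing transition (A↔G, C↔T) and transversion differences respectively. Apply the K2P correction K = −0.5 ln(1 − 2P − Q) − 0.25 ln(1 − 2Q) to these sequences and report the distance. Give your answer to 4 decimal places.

0.2547

Differing sites — 2:G/A (Ti); 21:T/C (Ti); 22:C/A (Tv); 29:G/A (Ti); 30:G/C (Tv); 32:T/A (Tv); 34:C/T (Ti); 35:C/T (Ti); 38:C/A (Tv); 39:G/A (Ti).
Of the 10 differences, 6 transitions and 4 transversions over 47 sites: P = 6/47 = 0.127660, Q = 4/47 = 0.085106.
d = −0.5·ln(0.659574) − 0.25·ln(0.829788) = −0.5·(-0.416161) − 0.25·(-0.186585) = 0.2547.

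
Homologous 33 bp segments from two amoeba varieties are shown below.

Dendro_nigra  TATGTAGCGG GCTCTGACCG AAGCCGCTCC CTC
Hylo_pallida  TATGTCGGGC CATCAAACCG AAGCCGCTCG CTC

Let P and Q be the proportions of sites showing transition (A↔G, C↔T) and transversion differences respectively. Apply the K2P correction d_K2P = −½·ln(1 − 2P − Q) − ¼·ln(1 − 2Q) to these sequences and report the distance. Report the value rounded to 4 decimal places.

The sequences differ at positions 6 (A/C, transversion), 8 (C/G, transversion), 10 (G/C, transversion), 11 (G/C, transversion), 12 (C/A, transversion), 15 (T/A, transversion), 16 (G/A, transition), 30 (C/G, transversion).
Of the 8 differences, 1 transition and 7 transversions over 33 sites: P = 1/33 = 0.030303, Q = 7/33 = 0.212121.
d = −0.5·ln(0.727273) − 0.25·ln(0.575758) = −0.5·(-0.318453) − 0.25·(-0.552068) = 0.2972.

0.2972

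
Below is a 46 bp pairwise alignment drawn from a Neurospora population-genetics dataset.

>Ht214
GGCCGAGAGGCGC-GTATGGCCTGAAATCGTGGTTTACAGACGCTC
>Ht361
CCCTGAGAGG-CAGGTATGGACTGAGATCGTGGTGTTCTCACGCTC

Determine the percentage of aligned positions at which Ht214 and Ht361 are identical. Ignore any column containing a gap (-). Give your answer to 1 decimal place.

Excluding the 2 gap columns leaves 44 comparable sites.
Mismatches occur at site 1 (G↔C), site 2 (G↔C), site 4 (C↔T), site 12 (G↔C), site 13 (C↔A), site 21 (C↔A), site 26 (A↔G), site 35 (T↔G), site 37 (A↔T), site 39 (A↔T), site 40 (G↔C).
33 of the 44 comparable sites match, so the percent identity is 33/44 × 100 = 75.0%.

75.0%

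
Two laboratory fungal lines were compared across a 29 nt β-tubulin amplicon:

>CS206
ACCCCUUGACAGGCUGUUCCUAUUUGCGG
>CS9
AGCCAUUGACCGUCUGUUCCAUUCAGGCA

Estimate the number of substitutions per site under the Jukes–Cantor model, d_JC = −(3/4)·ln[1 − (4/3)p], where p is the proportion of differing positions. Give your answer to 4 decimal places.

0.5285

Mismatches occur at site 2 (C→G), site 5 (C→A), site 11 (A→C), site 13 (G→U), site 21 (U→A), site 22 (A→U), site 24 (U→C), site 25 (U→A), site 27 (C→G), site 28 (G→C), site 29 (G→A).
p = 11/29 = 0.379310.
d = −0.75 · ln(1 − (4/3)·0.379310) = −0.75 · ln(0.494253) = −0.75 · (-0.704708) = 0.5285.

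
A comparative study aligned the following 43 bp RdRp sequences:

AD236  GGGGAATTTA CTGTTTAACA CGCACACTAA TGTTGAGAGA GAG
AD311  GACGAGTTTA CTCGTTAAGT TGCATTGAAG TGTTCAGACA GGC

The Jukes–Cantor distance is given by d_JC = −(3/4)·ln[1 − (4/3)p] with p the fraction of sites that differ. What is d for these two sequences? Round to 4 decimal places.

Differing sites — 2:G/A; 3:G/C; 6:A/G; 13:G/C; 14:T/G; 19:C/G; 20:A/T; 21:C/T; 25:C/T; 26:A/T; 27:C/G; 28:T/A; 30:A/G; 35:G/C; 39:G/C; 42:A/G; 43:G/C.
p = 17/43 = 0.395349.
d = −0.75 · ln(1 − (4/3)·0.395349) = −0.75 · ln(0.472868) = −0.75 · (-0.748939) = 0.5617.

0.5617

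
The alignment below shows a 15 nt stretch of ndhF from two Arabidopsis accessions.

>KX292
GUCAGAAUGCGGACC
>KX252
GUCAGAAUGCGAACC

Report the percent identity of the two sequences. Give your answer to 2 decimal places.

93.33%

Differing sites — 12:G/A.
14 of the 15 sites match, so the percent identity is 14/15 × 100 = 93.33%.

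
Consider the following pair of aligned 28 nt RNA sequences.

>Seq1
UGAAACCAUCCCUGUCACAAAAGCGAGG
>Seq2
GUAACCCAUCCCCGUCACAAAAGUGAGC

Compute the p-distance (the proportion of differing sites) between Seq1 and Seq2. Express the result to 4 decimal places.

Differing sites — 1:U/G; 2:G/U; 5:A/C; 13:U/C; 24:C/U; 28:G/C.
There are 6 differences over 28 sites, so p = 6/28 = 0.2143.

0.2143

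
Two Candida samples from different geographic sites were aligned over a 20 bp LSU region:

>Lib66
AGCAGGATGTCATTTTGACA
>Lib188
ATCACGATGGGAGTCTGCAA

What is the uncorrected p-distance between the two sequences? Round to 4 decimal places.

The sequences differ at positions 2 (G/T), 5 (G/C), 10 (T/G), 11 (C/G), 13 (T/G), 15 (T/C), 18 (A/C), 19 (C/A).
There are 8 differences over 20 sites, so p = 8/20 = 0.4000.

0.4000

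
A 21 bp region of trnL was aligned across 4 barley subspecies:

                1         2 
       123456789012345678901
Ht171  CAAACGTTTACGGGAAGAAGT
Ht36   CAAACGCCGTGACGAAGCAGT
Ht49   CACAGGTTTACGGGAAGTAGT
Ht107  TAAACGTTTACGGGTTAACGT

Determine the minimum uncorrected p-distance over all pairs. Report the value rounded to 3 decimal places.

0.143

Pairwise Hamming distances:
  Ht171 vs Ht36: 8
  Ht171 vs Ht49: 3
  Ht171 vs Ht107: 5
  Ht36 vs Ht49: 10
  Ht36 vs Ht107: 13
  Ht49 vs Ht107: 8
The smallest is 3 mismatches, between Ht171 and Ht49; p = 3/21 = 0.143.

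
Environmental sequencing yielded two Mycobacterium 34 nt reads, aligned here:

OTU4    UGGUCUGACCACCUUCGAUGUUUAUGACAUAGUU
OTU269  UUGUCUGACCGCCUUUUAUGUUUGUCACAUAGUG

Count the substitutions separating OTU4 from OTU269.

The sequences differ at positions 2 (G/U), 11 (A/G), 16 (C/U), 17 (G/U), 24 (A/G), 26 (G/C), 34 (U/G).
That gives 7 mismatches out of 34 aligned sites, so the Hamming distance is 7.

7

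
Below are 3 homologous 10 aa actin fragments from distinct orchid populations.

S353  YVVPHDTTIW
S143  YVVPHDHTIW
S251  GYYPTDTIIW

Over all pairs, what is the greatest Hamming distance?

6

Pairwise Hamming distances:
  S353 vs S143: 1
  S353 vs S251: 5
  S143 vs S251: 6
The largest is 6, between S143 and S251.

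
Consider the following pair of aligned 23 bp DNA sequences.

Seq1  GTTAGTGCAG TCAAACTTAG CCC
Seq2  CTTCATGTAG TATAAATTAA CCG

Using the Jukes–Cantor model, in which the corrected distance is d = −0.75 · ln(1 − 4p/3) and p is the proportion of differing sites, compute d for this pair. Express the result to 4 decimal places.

0.5532

Differing sites — 1:G/C; 4:A/C; 5:G/A; 8:C/T; 12:C/A; 13:A/T; 16:C/A; 20:G/A; 23:C/G.
p = 9/23 = 0.391304.
d = −0.75 · ln(1 − (4/3)·0.391304) = −0.75 · ln(0.478261) = −0.75 · (-0.737599) = 0.5532.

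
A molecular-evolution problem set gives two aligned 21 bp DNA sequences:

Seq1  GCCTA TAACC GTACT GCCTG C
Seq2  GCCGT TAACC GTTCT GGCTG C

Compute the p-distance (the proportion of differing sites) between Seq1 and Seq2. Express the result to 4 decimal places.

0.1905

Mismatches occur at site 4 (T/G), site 5 (A/T), site 13 (A/T), site 17 (C/G).
There are 4 differences over 21 sites, so p = 4/21 = 0.1905.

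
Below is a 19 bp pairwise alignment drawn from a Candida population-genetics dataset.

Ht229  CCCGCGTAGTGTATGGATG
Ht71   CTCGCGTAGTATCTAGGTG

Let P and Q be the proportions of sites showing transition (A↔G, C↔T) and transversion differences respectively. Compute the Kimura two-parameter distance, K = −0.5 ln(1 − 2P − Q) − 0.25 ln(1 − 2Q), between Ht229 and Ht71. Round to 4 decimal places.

Mismatches occur at site 2 (C↔T, transition), site 11 (G↔A, transition), site 13 (A↔C, transversion), site 15 (G↔A, transition), site 17 (A↔G, transition).
Of the 5 differences, 4 transitions and 1 transversion over 19 sites: P = 4/19 = 0.210526, Q = 1/19 = 0.052632.
d = −0.5·ln(0.526316) − 0.25·ln(0.894736) = −0.5·(-0.641853) − 0.25·(-0.111227) = 0.3487.

0.3487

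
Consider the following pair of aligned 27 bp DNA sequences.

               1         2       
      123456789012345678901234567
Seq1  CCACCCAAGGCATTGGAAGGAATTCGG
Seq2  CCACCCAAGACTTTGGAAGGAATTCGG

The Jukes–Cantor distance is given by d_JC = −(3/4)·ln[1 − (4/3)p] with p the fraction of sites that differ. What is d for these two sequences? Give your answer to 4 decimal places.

0.0780

The sequences differ at positions 10 (G/A), 12 (A/T).
p = 2/27 = 0.074074.
d = −0.75 · ln(1 − (4/3)·0.074074) = −0.75 · ln(0.901235) = −0.75 · (-0.103989) = 0.0780.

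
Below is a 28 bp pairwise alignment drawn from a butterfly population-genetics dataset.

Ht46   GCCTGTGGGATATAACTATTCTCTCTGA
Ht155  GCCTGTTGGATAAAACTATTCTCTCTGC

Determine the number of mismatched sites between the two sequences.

3

The sequences differ at positions 7 (G/T), 13 (T/A), 28 (A/C).
That gives 3 mismatches out of 28 aligned sites, so the Hamming distance is 3.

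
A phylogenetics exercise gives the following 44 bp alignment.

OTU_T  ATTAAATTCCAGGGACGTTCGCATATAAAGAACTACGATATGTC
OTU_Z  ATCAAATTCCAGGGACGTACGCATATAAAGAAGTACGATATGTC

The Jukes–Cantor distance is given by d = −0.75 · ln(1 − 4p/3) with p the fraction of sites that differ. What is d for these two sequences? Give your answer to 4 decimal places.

Mismatches occur at site 3 (T→C), site 19 (T→A), site 33 (C→G).
p = 3/44 = 0.068182.
d = −0.75 · ln(1 − (4/3)·0.068182) = −0.75 · ln(0.909091) = −0.75 · (-0.095310) = 0.0715.

0.0715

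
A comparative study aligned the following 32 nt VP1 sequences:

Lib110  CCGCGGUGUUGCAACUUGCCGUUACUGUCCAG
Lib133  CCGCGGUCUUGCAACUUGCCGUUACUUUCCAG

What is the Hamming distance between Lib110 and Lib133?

The sequences differ at positions 8 (G/C), 27 (G/U).
That gives 2 mismatches out of 32 aligned sites, so the Hamming distance is 2.

2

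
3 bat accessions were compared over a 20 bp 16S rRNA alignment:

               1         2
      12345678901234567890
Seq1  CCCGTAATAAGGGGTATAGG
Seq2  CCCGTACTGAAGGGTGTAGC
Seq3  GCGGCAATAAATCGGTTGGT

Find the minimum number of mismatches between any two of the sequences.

Pairwise Hamming distances:
  Seq1 vs Seq2: 5
  Seq1 vs Seq3: 10
  Seq2 vs Seq3: 11
The smallest is 5, between Seq1 and Seq2.

5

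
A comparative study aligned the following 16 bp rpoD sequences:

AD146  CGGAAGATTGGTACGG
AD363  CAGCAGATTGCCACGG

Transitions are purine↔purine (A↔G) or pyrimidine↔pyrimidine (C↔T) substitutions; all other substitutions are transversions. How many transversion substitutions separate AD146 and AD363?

2

The sequences differ at positions 2 (G/A, transition), 4 (A/C, transversion), 11 (G/C, transversion), 12 (T/C, transition).
Of the 4 differences, 2 transitions and 2 transversions, so the answer is 2.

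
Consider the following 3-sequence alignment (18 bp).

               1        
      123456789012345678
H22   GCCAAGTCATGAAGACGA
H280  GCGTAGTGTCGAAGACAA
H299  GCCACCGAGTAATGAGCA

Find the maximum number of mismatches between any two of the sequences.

12

Pairwise Hamming distances:
  H22 vs H280: 6
  H22 vs H299: 9
  H280 vs H299: 12
The largest is 12, between H280 and H299.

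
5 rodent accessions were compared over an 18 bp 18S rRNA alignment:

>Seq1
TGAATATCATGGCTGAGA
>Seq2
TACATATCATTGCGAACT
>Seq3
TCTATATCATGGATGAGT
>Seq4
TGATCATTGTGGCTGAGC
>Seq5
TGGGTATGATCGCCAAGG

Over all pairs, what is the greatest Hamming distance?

11

Pairwise Hamming distances:
  Seq1 vs Seq2: 7
  Seq1 vs Seq3: 4
  Seq1 vs Seq4: 5
  Seq1 vs Seq5: 7
  Seq2 vs Seq3: 7
  Seq2 vs Seq4: 11
  Seq2 vs Seq5: 8
  Seq3 vs Seq4: 8
  Seq3 vs Seq5: 9
  Seq4 vs Seq5: 9
The largest is 11, between Seq2 and Seq4.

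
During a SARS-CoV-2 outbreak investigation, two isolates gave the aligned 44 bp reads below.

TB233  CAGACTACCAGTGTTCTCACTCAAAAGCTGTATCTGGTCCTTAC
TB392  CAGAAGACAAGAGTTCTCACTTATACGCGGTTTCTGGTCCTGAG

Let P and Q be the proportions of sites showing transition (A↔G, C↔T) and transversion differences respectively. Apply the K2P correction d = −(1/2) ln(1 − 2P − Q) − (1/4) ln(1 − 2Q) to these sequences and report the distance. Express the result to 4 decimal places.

The sequences differ at positions 5 (C/A, transversion), 6 (T/G, transversion), 9 (C/A, transversion), 12 (T/A, transversion), 22 (C/T, transition), 24 (A/T, transversion), 26 (A/C, transversion), 29 (T/G, transversion), 32 (A/T, transversion), 42 (T/G, transversion), 44 (C/G, transversion).
Of the 11 differences, 1 transition and 10 transversions over 44 sites: P = 1/44 = 0.022727, Q = 10/44 = 0.227273.
d = −0.5·ln(0.727273) − 0.25·ln(0.545454) = −0.5·(-0.318453) − 0.25·(-0.606137) = 0.3108.

0.3108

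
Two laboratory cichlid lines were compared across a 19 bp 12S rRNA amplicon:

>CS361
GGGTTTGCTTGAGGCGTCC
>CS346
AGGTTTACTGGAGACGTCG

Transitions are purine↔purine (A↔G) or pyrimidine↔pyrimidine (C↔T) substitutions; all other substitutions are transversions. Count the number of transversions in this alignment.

Mismatches occur at site 1 (G→A, transition), site 7 (G→A, transition), site 10 (T→G, transversion), site 14 (G→A, transition), site 19 (C→G, transversion).
Of the 5 differences, 3 transitions and 2 transversions, so the answer is 2.

2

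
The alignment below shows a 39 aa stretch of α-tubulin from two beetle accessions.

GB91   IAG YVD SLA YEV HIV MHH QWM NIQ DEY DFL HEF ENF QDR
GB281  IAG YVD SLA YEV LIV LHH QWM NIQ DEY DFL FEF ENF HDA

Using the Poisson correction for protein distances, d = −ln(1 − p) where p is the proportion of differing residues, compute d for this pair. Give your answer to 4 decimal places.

Mismatches occur at site 13 (H→L), site 16 (M→L), site 31 (H→F), site 37 (Q→H), site 39 (R→A).
p = 5/39 = 0.128205.
d = −ln(1 − 0.128205) = −ln(0.871795) = 0.1372.

0.1372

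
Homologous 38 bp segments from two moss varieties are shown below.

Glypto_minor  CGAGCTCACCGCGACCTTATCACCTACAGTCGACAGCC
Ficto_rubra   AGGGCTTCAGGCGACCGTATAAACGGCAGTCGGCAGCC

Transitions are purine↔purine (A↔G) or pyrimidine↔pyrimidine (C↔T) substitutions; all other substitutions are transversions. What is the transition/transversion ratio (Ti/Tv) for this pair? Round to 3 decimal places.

0.500

The sequences differ at positions 1 (C/A, transversion), 3 (A/G, transition), 7 (C/T, transition), 8 (A/C, transversion), 9 (C/A, transversion), 10 (C/G, transversion), 17 (T/G, transversion), 21 (C/A, transversion), 23 (C/A, transversion), 25 (T/G, transversion), 26 (A/G, transition), 33 (A/G, transition).
Of the 12 differences, 4 transitions and 8 transversions, so Ti/Tv = 4/8 = 0.500.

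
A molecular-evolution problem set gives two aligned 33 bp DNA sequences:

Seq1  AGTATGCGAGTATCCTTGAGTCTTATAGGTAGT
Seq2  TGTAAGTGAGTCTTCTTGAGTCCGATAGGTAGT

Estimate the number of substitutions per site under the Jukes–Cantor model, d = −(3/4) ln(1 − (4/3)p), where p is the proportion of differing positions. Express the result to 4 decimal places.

Differing sites — 1:A/T; 5:T/A; 7:C/T; 12:A/C; 14:C/T; 23:T/C; 24:T/G.
p = 7/33 = 0.212121.
d = −0.75 · ln(1 − (4/3)·0.212121) = −0.75 · ln(0.717172) = −0.75 · (-0.332440) = 0.2493.

0.2493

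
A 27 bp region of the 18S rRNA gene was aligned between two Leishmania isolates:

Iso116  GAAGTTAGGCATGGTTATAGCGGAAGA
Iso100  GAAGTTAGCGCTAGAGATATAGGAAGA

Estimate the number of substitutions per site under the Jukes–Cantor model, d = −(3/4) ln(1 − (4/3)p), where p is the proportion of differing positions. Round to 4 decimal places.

0.3770

Differing sites — 9:G/C; 10:C/G; 11:A/C; 13:G/A; 15:T/A; 16:T/G; 20:G/T; 21:C/A.
p = 8/27 = 0.296296.
d = −0.75 · ln(1 − (4/3)·0.296296) = −0.75 · ln(0.604939) = −0.75 · (-0.502628) = 0.3770.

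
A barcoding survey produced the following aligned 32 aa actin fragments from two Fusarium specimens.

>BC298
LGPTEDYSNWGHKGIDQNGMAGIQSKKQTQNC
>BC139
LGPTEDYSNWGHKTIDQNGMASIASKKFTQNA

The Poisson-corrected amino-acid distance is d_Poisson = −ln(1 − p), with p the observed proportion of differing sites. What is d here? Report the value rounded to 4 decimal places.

0.1699

Mismatches occur at site 14 (G→T), site 22 (G→S), site 24 (Q→A), site 28 (Q→F), site 32 (C→A).
p = 5/32 = 0.156250.
d = −ln(1 − 0.156250) = −ln(0.843750) = 0.1699.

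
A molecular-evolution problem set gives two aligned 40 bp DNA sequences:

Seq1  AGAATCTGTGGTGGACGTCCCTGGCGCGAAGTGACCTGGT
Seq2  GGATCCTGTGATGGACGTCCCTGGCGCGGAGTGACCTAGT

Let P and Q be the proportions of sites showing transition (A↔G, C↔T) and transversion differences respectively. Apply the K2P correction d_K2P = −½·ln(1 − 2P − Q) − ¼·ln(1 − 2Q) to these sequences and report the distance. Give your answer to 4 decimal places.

Mismatches occur at site 1 (A/G, transition), site 4 (A/T, transversion), site 5 (T/C, transition), site 11 (G/A, transition), site 29 (A/G, transition), site 38 (G/A, transition).
Of the 6 differences, 5 transitions and 1 transversion over 40 sites: P = 5/40 = 0.125000, Q = 1/40 = 0.025000.
d = −0.5·ln(0.725000) − 0.25·ln(0.950000) = −0.5·(-0.321584) − 0.25·(-0.051293) = 0.1736.

0.1736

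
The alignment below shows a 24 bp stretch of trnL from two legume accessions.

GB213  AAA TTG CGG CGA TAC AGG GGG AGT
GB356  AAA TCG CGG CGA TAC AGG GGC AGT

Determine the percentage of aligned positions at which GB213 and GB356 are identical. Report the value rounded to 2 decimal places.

91.67%

The sequences differ at positions 5 (T/C), 21 (G/C).
22 of the 24 sites match, so the percent identity is 22/24 × 100 = 91.67%.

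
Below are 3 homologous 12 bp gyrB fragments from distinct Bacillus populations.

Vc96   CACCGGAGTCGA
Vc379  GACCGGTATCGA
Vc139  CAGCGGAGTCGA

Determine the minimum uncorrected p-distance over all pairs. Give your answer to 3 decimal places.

Pairwise Hamming distances:
  Vc96 vs Vc379: 3
  Vc96 vs Vc139: 1
  Vc379 vs Vc139: 4
The smallest is 1 mismatch, between Vc96 and Vc139; p = 1/12 = 0.083.

0.083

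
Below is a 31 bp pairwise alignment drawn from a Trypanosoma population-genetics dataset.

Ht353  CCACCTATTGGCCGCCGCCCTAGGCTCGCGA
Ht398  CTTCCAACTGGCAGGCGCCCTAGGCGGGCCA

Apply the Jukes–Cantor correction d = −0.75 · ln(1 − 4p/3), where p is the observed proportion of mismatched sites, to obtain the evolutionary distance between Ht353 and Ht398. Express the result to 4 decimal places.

0.3672

Differing sites — 2:C/T; 3:A/T; 6:T/A; 8:T/C; 13:C/A; 15:C/G; 26:T/G; 27:C/G; 30:G/C.
p = 9/31 = 0.290323.
d = −0.75 · ln(1 − (4/3)·0.290323) = −0.75 · ln(0.612903) = −0.75 · (-0.489549) = 0.3672.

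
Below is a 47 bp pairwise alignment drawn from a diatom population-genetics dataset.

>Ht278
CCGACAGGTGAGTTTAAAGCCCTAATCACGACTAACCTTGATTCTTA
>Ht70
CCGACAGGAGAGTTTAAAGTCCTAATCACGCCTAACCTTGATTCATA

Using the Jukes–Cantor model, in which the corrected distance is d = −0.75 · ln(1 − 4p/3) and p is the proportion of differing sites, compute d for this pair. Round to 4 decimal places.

The sequences differ at positions 9 (T/A), 20 (C/T), 31 (A/C), 45 (T/A).
p = 4/47 = 0.085106.
d = −0.75 · ln(1 − (4/3)·0.085106) = −0.75 · ln(0.886525) = −0.75 · (-0.120446) = 0.0903.

0.0903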